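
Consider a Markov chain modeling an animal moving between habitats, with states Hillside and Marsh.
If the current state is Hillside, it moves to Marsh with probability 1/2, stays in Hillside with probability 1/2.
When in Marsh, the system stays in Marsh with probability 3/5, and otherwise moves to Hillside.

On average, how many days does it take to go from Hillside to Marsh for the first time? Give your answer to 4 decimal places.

Let t(s) be the expected number of days to first reach Marsh from state s, with t(Marsh) = 0. Conditioning on the first day:
t(Hillside) = 1 + 0.5·t(Hillside)
Solving: t(Hillside) = 2.0000.
Expected days from Hillside to Marsh: 2.0000.

2.0000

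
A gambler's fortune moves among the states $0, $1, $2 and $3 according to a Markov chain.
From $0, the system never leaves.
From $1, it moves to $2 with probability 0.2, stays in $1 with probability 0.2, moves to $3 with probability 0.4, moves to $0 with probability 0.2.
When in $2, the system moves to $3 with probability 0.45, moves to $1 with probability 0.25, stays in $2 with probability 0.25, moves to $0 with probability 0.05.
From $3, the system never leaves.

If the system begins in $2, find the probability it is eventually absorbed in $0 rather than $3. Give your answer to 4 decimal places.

Let h(s) be the probability of absorption at $0 starting from transient state s. Then h($0) = 1 and h($3) = 0. By first-step analysis:
h($1) = 0.2·1 + 0.2·h($1) + 0.2·h($2) + 0.4·0
h($2) = 0.05·1 + 0.25·h($1) + 0.25·h($2) + 0.45·0
Solving: h($1) = 0.2909, h($2) = 0.1636.
Starting from $2, the probability is 0.1636.

0.1636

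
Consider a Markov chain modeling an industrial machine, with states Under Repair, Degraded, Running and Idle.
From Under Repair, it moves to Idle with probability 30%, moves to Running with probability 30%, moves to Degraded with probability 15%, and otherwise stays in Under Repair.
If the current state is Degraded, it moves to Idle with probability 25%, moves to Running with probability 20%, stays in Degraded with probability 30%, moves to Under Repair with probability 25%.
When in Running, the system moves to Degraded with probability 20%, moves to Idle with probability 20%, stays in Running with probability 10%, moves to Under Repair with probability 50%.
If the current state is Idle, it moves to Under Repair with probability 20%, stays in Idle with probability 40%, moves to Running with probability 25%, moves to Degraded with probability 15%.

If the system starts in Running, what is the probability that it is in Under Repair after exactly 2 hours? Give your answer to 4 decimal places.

Propagate the distribution vector 2 hours from Running.
After 0 hours: (0.0000, 0.0000, 1.0000, 0.0000)
After 1 hour: (0.5000, 0.2000, 0.1000, 0.2000)
After 2 hours: (0.2650, 0.1850, 0.2500, 0.3000)
P(in Under Repair after 2 hours) = 0.2650

0.2650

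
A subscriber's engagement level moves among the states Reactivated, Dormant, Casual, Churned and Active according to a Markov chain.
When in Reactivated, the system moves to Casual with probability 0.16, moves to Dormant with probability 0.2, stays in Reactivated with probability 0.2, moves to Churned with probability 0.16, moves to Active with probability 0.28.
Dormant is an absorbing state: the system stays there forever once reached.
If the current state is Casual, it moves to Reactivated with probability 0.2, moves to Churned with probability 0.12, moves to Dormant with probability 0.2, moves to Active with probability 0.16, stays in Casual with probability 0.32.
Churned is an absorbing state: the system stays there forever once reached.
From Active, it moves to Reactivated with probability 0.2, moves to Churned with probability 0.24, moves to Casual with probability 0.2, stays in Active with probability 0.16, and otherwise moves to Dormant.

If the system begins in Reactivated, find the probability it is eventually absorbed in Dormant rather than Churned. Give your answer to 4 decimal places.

0.5402

Let h(s) be the probability of absorption at Dormant starting from transient state s. Then h(Dormant) = 1 and h(Churned) = 0. By first-step analysis:
h(Reactivated) = 0.2·h(Reactivated) + 0.2·1 + 0.16·h(Casual) + 0.16·0 + 0.28·h(Active)
h(Casual) = 0.2·h(Reactivated) + 0.2·1 + 0.32·h(Casual) + 0.12·0 + 0.16·h(Active)
h(Active) = 0.2·h(Reactivated) + 0.2·1 + 0.2·h(Casual) + 0.24·0 + 0.16·h(Active)
Solving: h(Reactivated) = 0.5402, h(Casual) = 0.5713, h(Active) = 0.5027.
Starting from Reactivated, the probability is 0.5402.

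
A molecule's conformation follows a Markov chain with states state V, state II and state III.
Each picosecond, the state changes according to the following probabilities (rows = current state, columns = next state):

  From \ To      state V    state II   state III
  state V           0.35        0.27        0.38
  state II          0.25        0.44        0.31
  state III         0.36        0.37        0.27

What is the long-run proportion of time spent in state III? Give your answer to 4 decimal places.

0.3194

Let the stationary distribution be π with π = πP and π_1 + π_2 + π_3 = 1.
π_1 = 0.35·π_1 + 0.25·π_2 + 0.36·π_3
π_2 = 0.27·π_1 + 0.44·π_2 + 0.37·π_3
Solving with the normalization constraint gives π = (0.3168, 0.3638, 0.3194).
So the stationary probability of state III is 0.3194.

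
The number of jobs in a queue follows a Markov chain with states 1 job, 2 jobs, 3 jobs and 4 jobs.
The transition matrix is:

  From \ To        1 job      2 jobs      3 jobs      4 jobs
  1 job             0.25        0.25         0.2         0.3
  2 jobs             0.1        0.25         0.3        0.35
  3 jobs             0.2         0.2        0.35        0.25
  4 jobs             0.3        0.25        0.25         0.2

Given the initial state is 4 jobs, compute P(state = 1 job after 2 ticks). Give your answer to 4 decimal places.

0.2100

Propagate the distribution vector 2 ticks from 4 jobs.
After 0 ticks: (0.0000, 0.0000, 0.0000, 1.0000)
After 1 tick: (0.3000, 0.2500, 0.2500, 0.2000)
After 2 ticks: (0.2100, 0.2375, 0.2725, 0.2800)
P(in 1 job after 2 ticks) = 0.2100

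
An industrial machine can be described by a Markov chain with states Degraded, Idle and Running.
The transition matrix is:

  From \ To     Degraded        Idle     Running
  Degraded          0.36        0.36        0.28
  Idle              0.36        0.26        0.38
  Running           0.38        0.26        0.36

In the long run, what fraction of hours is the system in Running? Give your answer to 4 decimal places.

Let the stationary distribution be π with π = πP and π_1 + π_2 + π_3 = 1.
π_1 = 0.36·π_1 + 0.36·π_2 + 0.38·π_3
π_2 = 0.36·π_1 + 0.26·π_2 + 0.26·π_3
Solving with the normalization constraint gives π = (0.3667, 0.2967, 0.3366).
So the stationary probability of Running is 0.3366.

0.3366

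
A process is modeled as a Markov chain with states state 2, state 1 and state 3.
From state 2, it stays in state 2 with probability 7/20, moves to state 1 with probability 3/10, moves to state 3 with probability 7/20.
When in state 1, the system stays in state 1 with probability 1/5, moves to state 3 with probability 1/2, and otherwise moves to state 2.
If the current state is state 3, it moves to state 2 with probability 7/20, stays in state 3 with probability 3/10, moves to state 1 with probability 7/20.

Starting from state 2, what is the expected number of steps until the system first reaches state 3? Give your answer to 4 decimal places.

Let t(s) be the expected number of steps to first reach state 3 from state s, with t(state 3) = 0. Conditioning on the first step:
t(state 2) = 1 + 0.35·t(state 2) + 0.3·t(state 1)
t(state 1) = 1 + 0.3·t(state 2) + 0.2·t(state 1)
Solving: t(state 2) = 2.5581, t(state 1) = 2.2093.
Expected steps from state 2 to state 3: 2.5581.

2.5581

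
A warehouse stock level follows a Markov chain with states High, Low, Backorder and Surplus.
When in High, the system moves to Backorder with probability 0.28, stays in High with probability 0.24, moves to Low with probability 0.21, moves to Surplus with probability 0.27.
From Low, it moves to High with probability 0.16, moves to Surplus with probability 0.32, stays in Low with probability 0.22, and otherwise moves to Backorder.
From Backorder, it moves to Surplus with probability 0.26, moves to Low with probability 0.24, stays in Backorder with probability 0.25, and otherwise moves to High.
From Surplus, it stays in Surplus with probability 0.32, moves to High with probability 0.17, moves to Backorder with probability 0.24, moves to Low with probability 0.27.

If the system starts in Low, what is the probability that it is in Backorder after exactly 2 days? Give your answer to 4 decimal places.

0.2626

Propagate the distribution vector 2 days from Low.
After 0 days: (0.0000, 1.0000, 0.0000, 0.0000)
After 1 day: (0.1600, 0.2200, 0.3000, 0.3200)
After 2 days: (0.2030, 0.2404, 0.2626, 0.2940)
P(in Backorder after 2 days) = 0.2626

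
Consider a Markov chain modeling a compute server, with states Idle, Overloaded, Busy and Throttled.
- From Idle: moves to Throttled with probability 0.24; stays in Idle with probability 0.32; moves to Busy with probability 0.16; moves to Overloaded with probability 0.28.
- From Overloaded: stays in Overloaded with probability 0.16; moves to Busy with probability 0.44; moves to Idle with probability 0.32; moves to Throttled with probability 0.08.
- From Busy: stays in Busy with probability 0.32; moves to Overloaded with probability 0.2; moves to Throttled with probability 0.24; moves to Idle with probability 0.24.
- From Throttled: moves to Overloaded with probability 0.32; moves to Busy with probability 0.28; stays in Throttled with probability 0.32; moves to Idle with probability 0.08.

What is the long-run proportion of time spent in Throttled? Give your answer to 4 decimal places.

Let the stationary distribution be π with π = πP and π_1 + π_2 + π_3 + π_4 = 1.
π_1 = 0.32·π_1 + 0.32·π_2 + 0.24·π_3 + 0.08·π_4
π_2 = 0.28·π_1 + 0.16·π_2 + 0.2·π_3 + 0.32·π_4
π_3 = 0.16·π_1 + 0.44·π_2 + 0.32·π_3 + 0.28·π_4
Solving with the normalization constraint gives π = (0.2432, 0.2364, 0.3007, 0.2198).
So the stationary probability of Throttled is 0.2198.

0.2198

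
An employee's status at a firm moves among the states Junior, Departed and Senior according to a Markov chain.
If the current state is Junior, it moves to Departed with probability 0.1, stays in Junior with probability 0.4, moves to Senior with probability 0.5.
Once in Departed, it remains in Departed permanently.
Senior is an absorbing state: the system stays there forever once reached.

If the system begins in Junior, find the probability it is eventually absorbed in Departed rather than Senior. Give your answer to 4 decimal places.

0.1667

Let h(s) be the probability of absorption at Departed starting from transient state s. Then h(Departed) = 1 and h(Senior) = 0. By first-step analysis:
h(Junior) = 0.4·h(Junior) + 0.1·1 + 0.5·0
Solving: h(Junior) = 0.1667.
Starting from Junior, the probability is 0.1667.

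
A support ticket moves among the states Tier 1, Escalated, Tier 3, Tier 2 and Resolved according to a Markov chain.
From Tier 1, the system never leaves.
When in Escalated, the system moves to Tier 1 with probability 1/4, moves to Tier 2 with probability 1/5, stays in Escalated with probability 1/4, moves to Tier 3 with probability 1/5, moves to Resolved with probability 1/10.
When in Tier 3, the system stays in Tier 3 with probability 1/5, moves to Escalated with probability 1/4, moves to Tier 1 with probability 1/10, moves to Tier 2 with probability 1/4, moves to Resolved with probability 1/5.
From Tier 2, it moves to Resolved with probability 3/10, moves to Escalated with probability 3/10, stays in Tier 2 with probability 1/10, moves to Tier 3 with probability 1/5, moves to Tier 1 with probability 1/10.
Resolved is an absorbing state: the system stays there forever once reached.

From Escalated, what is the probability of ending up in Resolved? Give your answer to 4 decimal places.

Let h(s) be the probability of absorption at Resolved starting from transient state s. Then h(Resolved) = 1 and h(Tier 1) = 0. By first-step analysis:
h(Escalated) = 0.25·0 + 0.25·h(Escalated) + 0.2·h(Tier 3) + 0.2·h(Tier 2) + 0.1·1
h(Tier 3) = 0.1·0 + 0.25·h(Escalated) + 0.2·h(Tier 3) + 0.25·h(Tier 2) + 0.2·1
h(Tier 2) = 0.1·0 + 0.3·h(Escalated) + 0.2·h(Tier 3) + 0.1·h(Tier 2) + 0.3·1
Solving: h(Escalated) = 0.4525, h(Tier 3) = 0.5832, h(Tier 2) = 0.6138.
Starting from Escalated, the probability is 0.4525.

0.4525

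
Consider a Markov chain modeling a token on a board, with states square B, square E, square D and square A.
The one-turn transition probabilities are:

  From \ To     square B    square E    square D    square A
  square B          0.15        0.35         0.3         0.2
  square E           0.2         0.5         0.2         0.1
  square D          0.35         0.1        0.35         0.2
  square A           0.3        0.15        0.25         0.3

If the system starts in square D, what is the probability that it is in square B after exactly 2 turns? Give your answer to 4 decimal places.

0.2550

Propagate the distribution vector 2 turns from square D.
After 0 turns: (0.0000, 0.0000, 1.0000, 0.0000)
After 1 turn: (0.3500, 0.1000, 0.3500, 0.2000)
After 2 turns: (0.2550, 0.2375, 0.2975, 0.2100)
P(in square B after 2 turns) = 0.2550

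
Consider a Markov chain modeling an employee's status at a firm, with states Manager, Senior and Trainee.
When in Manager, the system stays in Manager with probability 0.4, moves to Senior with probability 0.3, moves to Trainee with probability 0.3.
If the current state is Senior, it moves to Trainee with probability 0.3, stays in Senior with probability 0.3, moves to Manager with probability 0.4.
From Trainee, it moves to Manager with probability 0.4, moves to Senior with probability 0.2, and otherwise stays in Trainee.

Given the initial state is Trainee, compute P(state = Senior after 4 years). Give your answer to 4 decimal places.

0.2666

Propagate the distribution vector 4 years from Trainee.
After 0 years: (0.0000, 0.0000, 1.0000)
After 1 year: (0.4000, 0.2000, 0.4000)
After 2 years: (0.4000, 0.2600, 0.3400)
After 3 years: (0.4000, 0.2660, 0.3340)
After 4 years: (0.4000, 0.2666, 0.3334)
P(in Senior after 4 years) = 0.2666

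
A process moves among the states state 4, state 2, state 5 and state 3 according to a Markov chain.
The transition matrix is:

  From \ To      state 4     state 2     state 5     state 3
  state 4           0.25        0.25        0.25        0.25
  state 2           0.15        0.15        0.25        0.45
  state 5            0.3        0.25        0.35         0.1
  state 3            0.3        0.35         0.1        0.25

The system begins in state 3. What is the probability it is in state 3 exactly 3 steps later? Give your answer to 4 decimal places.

Propagate the distribution vector 3 steps from state 3.
After 0 steps: (0.0000, 0.0000, 0.0000, 1.0000)
After 1 step: (0.3000, 0.3500, 0.1000, 0.2500)
After 2 steps: (0.2325, 0.2400, 0.2225, 0.3050)
After 3 steps: (0.2524, 0.2565, 0.2265, 0.2646)
P(in state 3 after 3 steps) = 0.2646

0.2646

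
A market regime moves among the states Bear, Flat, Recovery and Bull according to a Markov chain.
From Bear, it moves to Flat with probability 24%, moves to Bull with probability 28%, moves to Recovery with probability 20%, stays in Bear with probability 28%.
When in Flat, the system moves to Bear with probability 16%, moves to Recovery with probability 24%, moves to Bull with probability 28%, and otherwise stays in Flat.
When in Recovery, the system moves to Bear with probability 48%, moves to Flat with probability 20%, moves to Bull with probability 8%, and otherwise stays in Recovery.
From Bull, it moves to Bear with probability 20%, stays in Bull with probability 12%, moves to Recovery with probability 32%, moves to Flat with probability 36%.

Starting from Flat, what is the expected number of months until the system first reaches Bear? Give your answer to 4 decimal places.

Let t(s) be the expected number of months to first reach Bear from state s, with t(Bear) = 0. Conditioning on the first month:
t(Flat) = 1 + 0.32·t(Flat) + 0.24·t(Recovery) + 0.28·t(Bull)
t(Recovery) = 1 + 0.2·t(Flat) + 0.24·t(Recovery) + 0.08·t(Bull)
t(Bull) = 1 + 0.36·t(Flat) + 0.32·t(Recovery) + 0.12·t(Bull)
Solving: t(Flat) = 4.0041, t(Recovery) = 2.7675, t(Bull) = 3.7808.
Expected months from Flat to Bear: 4.0041.

4.0041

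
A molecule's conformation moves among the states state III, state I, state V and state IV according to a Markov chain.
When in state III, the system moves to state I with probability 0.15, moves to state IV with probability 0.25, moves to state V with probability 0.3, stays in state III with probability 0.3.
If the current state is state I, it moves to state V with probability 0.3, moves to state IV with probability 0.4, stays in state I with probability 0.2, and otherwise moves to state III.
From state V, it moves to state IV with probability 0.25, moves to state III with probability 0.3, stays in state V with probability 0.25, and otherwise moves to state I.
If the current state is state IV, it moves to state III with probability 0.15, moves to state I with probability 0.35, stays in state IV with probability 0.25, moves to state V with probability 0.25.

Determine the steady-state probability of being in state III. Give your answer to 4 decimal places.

Let the stationary distribution be π with π = πP and π_1 + π_2 + π_3 + π_4 = 1.
π_1 = 0.3·π_1 + 0.1·π_2 + 0.3·π_3 + 0.15·π_4
π_2 = 0.15·π_1 + 0.2·π_2 + 0.2·π_3 + 0.35·π_4
π_3 = 0.3·π_1 + 0.3·π_2 + 0.25·π_3 + 0.25·π_4
Solving with the normalization constraint gives π = (0.2108, 0.2322, 0.2722, 0.2848).
So the stationary probability of state III is 0.2108.

0.2108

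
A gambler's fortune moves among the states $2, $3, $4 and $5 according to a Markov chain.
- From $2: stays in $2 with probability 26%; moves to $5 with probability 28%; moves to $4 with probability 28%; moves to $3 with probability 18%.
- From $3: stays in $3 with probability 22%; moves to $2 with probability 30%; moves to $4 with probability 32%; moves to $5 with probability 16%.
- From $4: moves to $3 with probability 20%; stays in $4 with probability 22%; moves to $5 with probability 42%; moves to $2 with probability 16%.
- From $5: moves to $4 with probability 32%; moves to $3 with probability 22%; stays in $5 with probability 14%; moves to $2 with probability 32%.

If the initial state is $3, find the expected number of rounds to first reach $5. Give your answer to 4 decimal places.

Let t(s) be the expected number of rounds to first reach $5 from state s, with t($5) = 0. Conditioning on the first round:
t($2) = 1 + 0.26·t($2) + 0.18·t($3) + 0.28·t($4)
t($3) = 1 + 0.3·t($2) + 0.22·t($3) + 0.32·t($4)
t($4) = 1 + 0.16·t($2) + 0.2·t($3) + 0.22·t($4)
Solving: t($2) = 3.3919, t($3) = 3.7975, t($4) = 2.9515.
Expected rounds from $3 to $5: 3.7975.

3.7975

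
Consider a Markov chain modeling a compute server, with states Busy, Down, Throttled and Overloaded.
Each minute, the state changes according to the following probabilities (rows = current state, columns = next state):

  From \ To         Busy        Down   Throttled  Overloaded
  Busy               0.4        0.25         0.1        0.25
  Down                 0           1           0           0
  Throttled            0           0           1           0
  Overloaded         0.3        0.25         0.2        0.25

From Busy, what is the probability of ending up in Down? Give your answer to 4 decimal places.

Let h(s) be the probability of absorption at Down starting from transient state s. Then h(Down) = 1 and h(Throttled) = 0. By first-step analysis:
h(Busy) = 0.4·h(Busy) + 0.25·1 + 0.1·0 + 0.25·h(Overloaded)
h(Overloaded) = 0.3·h(Busy) + 0.25·1 + 0.2·0 + 0.25·h(Overloaded)
Solving: h(Busy) = 0.6667, h(Overloaded) = 0.6000.
Starting from Busy, the probability is 0.6667.

0.6667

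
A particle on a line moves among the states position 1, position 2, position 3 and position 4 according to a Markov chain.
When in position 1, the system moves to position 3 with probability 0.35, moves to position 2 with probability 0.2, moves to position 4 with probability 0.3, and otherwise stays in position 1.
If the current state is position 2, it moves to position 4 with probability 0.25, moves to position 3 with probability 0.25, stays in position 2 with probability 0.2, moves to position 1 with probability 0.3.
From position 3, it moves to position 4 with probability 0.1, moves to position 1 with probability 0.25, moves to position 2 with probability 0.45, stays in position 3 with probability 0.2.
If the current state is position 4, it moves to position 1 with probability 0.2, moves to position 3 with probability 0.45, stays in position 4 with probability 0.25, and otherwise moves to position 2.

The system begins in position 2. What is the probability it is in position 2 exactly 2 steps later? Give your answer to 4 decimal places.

0.2375

Propagate the distribution vector 2 steps from position 2.
After 0 steps: (0.0000, 1.0000, 0.0000, 0.0000)
After 1 step: (0.3000, 0.2000, 0.2500, 0.2500)
After 2 steps: (0.2175, 0.2375, 0.3175, 0.2275)
P(in position 2 after 2 steps) = 0.2375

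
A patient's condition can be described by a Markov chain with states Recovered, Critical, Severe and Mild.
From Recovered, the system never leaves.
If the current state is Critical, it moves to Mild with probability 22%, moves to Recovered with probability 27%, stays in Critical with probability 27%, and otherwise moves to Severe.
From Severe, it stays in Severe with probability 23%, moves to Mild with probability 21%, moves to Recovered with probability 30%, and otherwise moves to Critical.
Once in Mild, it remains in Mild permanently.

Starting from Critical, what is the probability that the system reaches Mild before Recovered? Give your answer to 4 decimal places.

Let h(s) be the probability of absorption at Mild starting from transient state s. Then h(Mild) = 1 and h(Recovered) = 0. By first-step analysis:
h(Critical) = 0.27·0 + 0.27·h(Critical) + 0.24·h(Severe) + 0.22·1
h(Severe) = 0.3·0 + 0.26·h(Critical) + 0.23·h(Severe) + 0.21·1
Solving: h(Critical) = 0.4399, h(Severe) = 0.4213.
Starting from Critical, the probability is 0.4399.

0.4399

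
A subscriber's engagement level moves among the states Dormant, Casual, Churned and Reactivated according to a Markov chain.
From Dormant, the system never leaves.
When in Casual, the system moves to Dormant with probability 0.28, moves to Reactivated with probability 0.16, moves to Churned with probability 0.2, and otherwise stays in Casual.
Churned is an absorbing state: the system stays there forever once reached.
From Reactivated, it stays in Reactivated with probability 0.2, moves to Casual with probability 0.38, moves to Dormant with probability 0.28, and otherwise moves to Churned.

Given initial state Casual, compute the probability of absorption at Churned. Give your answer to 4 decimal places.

0.4043

Let h(s) be the probability of absorption at Churned starting from transient state s. Then h(Churned) = 1 and h(Dormant) = 0. By first-step analysis:
h(Casual) = 0.28·0 + 0.36·h(Casual) + 0.2·1 + 0.16·h(Reactivated)
h(Reactivated) = 0.28·0 + 0.38·h(Casual) + 0.14·1 + 0.2·h(Reactivated)
Solving: h(Casual) = 0.4043, h(Reactivated) = 0.3670.
Starting from Casual, the probability is 0.4043.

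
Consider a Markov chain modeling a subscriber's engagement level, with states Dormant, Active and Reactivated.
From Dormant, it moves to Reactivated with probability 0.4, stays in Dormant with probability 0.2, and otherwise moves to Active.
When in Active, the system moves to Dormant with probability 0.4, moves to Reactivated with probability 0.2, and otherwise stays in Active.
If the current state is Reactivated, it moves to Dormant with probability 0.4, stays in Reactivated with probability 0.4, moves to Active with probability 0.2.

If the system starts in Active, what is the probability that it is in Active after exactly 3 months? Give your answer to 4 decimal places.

Propagate the distribution vector 3 months from Active.
After 0 months: (0.0000, 1.0000, 0.0000)
After 1 month: (0.4000, 0.4000, 0.2000)
After 2 months: (0.3200, 0.3600, 0.3200)
After 3 months: (0.3360, 0.3360, 0.3280)
P(in Active after 3 months) = 0.3360

0.3360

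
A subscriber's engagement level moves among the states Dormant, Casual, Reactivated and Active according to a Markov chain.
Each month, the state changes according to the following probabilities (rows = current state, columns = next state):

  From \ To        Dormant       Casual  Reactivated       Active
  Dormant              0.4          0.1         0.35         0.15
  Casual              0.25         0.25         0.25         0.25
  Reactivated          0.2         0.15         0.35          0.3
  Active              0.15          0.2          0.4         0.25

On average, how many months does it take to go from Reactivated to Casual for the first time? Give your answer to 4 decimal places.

6.6269

Let t(s) be the expected number of months to first reach Casual from state s, with t(Casual) = 0. Conditioning on the first month:
t(Dormant) = 1 + 0.4·t(Dormant) + 0.35·t(Reactivated) + 0.15·t(Active)
t(Reactivated) = 1 + 0.2·t(Dormant) + 0.35·t(Reactivated) + 0.3·t(Active)
t(Active) = 1 + 0.15·t(Dormant) + 0.4·t(Reactivated) + 0.25·t(Active)
Solving: t(Dormant) = 7.1045, t(Reactivated) = 6.6269, t(Active) = 6.2886.
Expected months from Reactivated to Casual: 6.6269.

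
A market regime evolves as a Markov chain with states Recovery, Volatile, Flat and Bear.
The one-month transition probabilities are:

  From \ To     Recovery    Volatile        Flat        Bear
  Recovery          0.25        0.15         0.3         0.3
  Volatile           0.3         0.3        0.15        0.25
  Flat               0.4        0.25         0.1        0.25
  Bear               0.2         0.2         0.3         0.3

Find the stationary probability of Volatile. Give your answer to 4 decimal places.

0.2190

Let the stationary distribution be π with π = πP and π_1 + π_2 + π_3 + π_4 = 1.
π_1 = 0.25·π_1 + 0.3·π_2 + 0.4·π_3 + 0.2·π_4
π_2 = 0.15·π_1 + 0.3·π_2 + 0.25·π_3 + 0.2·π_4
π_3 = 0.3·π_1 + 0.15·π_2 + 0.1·π_3 + 0.3·π_4
Solving with the normalization constraint gives π = (0.2804, 0.2190, 0.2226, 0.2779).
So the stationary probability of Volatile is 0.2190.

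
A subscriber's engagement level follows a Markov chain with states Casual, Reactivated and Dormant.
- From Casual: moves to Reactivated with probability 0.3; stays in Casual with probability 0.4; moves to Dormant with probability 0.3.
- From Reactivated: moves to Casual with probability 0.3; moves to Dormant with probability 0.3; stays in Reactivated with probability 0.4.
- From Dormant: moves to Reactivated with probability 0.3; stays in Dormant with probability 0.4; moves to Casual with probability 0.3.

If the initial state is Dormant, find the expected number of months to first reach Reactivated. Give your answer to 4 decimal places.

Let t(s) be the expected number of months to first reach Reactivated from state s, with t(Reactivated) = 0. Conditioning on the first month:
t(Casual) = 1 + 0.4·t(Casual) + 0.3·t(Dormant)
t(Dormant) = 1 + 0.3·t(Casual) + 0.4·t(Dormant)
Solving: t(Casual) = 3.3333, t(Dormant) = 3.3333.
Expected months from Dormant to Reactivated: 3.3333.

3.3333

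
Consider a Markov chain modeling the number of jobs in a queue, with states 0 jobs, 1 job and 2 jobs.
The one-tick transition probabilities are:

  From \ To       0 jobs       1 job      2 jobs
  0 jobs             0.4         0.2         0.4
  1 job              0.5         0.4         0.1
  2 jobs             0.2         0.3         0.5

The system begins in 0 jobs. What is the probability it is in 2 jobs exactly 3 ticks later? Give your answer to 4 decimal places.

Propagate the distribution vector 3 ticks from 0 jobs.
After 0 ticks: (1.0000, 0.0000, 0.0000)
After 1 tick: (0.4000, 0.2000, 0.4000)
After 2 ticks: (0.3400, 0.2800, 0.3800)
After 3 ticks: (0.3520, 0.2940, 0.3540)
P(in 2 jobs after 3 ticks) = 0.3540

0.3540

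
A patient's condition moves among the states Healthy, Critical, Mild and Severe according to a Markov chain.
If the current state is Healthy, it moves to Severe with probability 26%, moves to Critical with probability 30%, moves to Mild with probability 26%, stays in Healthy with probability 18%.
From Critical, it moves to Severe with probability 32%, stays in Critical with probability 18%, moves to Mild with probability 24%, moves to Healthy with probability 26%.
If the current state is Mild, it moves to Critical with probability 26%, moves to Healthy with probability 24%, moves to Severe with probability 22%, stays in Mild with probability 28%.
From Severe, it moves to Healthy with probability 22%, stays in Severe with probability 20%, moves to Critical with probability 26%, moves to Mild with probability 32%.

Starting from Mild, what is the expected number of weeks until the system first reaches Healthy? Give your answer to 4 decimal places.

Let t(s) be the expected number of weeks to first reach Healthy from state s, with t(Healthy) = 0. Conditioning on the first week:
t(Critical) = 1 + 0.18·t(Critical) + 0.24·t(Mild) + 0.32·t(Severe)
t(Mild) = 1 + 0.26·t(Critical) + 0.28·t(Mild) + 0.22·t(Severe)
t(Severe) = 1 + 0.26·t(Critical) + 0.32·t(Mild) + 0.2·t(Severe)
Solving: t(Critical) = 4.0966, t(Mild) = 4.1662, t(Severe) = 4.2479.
Expected weeks from Mild to Healthy: 4.1662.

4.1662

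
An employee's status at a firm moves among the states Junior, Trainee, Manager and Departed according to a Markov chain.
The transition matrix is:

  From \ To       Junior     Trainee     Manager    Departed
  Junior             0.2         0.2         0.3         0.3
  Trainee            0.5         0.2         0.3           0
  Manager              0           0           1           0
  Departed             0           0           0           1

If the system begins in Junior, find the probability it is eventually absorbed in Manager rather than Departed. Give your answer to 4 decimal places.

0.5556

Let h(s) be the probability of absorption at Manager starting from transient state s. Then h(Manager) = 1 and h(Departed) = 0. By first-step analysis:
h(Junior) = 0.2·h(Junior) + 0.2·h(Trainee) + 0.3·1 + 0.3·0
h(Trainee) = 0.5·h(Junior) + 0.2·h(Trainee) + 0.3·1
Solving: h(Junior) = 0.5556, h(Trainee) = 0.7222.
Starting from Junior, the probability is 0.5556.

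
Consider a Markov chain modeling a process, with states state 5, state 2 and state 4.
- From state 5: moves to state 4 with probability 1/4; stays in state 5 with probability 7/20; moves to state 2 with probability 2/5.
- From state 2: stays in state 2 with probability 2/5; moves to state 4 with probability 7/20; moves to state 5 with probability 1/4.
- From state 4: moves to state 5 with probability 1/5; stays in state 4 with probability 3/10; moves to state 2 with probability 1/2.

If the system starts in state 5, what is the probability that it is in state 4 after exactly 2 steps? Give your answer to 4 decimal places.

Sum over the intermediate state after 1 step:
P = P(state 5→state 5)·P(state 5→state 4) + P(state 5→state 2)·P(state 2→state 4) + P(state 5→state 4)·P(state 4→state 4)
  = 0.35×0.25 + 0.4×0.35 + 0.25×0.3
  = 0.0875 + 0.1400 + 0.0750 = 0.3025

0.3025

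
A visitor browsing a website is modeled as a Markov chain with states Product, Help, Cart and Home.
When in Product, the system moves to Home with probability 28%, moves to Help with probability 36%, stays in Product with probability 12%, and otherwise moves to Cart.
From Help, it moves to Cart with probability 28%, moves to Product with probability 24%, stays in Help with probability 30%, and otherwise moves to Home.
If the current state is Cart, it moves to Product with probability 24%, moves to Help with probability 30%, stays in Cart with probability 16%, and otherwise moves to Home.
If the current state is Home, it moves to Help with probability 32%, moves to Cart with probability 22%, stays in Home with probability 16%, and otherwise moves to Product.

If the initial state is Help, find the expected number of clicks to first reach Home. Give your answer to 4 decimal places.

4.3382

Let t(s) be the expected number of clicks to first reach Home from state s, with t(Home) = 0. Conditioning on the first click:
t(Product) = 1 + 0.12·t(Product) + 0.36·t(Help) + 0.24·t(Cart)
t(Help) = 1 + 0.24·t(Product) + 0.3·t(Help) + 0.28·t(Cart)
t(Cart) = 1 + 0.24·t(Product) + 0.3·t(Help) + 0.16·t(Cart)
Solving: t(Product) = 3.9675, t(Help) = 4.3382, t(Cart) = 3.8734.
Expected clicks from Help to Home: 4.3382.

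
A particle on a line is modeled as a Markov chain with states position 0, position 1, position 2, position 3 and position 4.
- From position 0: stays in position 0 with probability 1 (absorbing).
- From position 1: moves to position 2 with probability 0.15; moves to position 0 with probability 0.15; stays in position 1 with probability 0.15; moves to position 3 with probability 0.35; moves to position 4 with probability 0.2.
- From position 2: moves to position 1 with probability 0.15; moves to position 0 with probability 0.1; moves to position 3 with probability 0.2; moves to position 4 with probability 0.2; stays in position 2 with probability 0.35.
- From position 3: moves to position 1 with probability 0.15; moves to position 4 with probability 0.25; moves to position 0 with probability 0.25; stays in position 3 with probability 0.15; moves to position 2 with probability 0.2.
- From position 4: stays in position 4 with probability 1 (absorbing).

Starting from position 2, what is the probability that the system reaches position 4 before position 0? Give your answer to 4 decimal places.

Let h(s) be the probability of absorption at position 4 starting from transient state s. Then h(position 4) = 1 and h(position 0) = 0. By first-step analysis:
h(position 1) = 0.15·0 + 0.15·h(position 1) + 0.15·h(position 2) + 0.35·h(position 3) + 0.2·1
h(position 2) = 0.1·0 + 0.15·h(position 1) + 0.35·h(position 2) + 0.2·h(position 3) + 0.2·1
h(position 3) = 0.25·0 + 0.15·h(position 1) + 0.2·h(position 2) + 0.15·h(position 3) + 0.25·1
Solving: h(position 1) = 0.5618, h(position 2) = 0.6019, h(position 3) = 0.5349.
Starting from position 2, the probability is 0.6019.

0.6019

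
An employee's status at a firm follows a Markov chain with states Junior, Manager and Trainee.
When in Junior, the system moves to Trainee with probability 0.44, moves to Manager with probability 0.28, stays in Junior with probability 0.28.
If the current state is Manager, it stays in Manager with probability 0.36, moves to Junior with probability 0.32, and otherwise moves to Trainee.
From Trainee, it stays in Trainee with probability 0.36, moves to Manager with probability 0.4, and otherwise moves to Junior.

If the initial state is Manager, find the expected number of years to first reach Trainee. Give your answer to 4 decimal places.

2.8017

Let t(s) be the expected number of years to first reach Trainee from state s, with t(Trainee) = 0. Conditioning on the first year:
t(Junior) = 1 + 0.28·t(Junior) + 0.28·t(Manager)
t(Manager) = 1 + 0.32·t(Junior) + 0.36·t(Manager)
Solving: t(Junior) = 2.4784, t(Manager) = 2.8017.
Expected years from Manager to Trainee: 2.8017.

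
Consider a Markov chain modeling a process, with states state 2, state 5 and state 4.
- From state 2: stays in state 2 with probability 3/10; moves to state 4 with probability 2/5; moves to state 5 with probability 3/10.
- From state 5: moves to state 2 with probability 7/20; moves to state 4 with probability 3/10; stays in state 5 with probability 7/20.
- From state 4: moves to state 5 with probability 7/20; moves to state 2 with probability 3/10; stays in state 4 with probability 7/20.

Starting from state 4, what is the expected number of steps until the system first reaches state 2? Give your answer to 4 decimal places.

Let t(s) be the expected number of steps to first reach state 2 from state s, with t(state 2) = 0. Conditioning on the first step:
t(state 5) = 1 + 0.35·t(state 5) + 0.3·t(state 4)
t(state 4) = 1 + 0.35·t(state 5) + 0.35·t(state 4)
Solving: t(state 5) = 2.9921, t(state 4) = 3.1496.
Expected steps from state 4 to state 2: 3.1496.

3.1496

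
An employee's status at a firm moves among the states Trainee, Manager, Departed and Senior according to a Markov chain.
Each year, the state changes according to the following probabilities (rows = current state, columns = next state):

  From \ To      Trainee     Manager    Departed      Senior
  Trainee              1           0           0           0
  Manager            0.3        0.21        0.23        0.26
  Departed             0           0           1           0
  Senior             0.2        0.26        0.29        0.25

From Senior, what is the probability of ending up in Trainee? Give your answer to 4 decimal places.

Let h(s) be the probability of absorption at Trainee starting from transient state s. Then h(Trainee) = 1 and h(Departed) = 0. By first-step analysis:
h(Manager) = 0.3·1 + 0.21·h(Manager) + 0.23·0 + 0.26·h(Senior)
h(Senior) = 0.2·1 + 0.26·h(Manager) + 0.29·0 + 0.25·h(Senior)
Solving: h(Manager) = 0.5277, h(Senior) = 0.4496.
Starting from Senior, the probability is 0.4496.

0.4496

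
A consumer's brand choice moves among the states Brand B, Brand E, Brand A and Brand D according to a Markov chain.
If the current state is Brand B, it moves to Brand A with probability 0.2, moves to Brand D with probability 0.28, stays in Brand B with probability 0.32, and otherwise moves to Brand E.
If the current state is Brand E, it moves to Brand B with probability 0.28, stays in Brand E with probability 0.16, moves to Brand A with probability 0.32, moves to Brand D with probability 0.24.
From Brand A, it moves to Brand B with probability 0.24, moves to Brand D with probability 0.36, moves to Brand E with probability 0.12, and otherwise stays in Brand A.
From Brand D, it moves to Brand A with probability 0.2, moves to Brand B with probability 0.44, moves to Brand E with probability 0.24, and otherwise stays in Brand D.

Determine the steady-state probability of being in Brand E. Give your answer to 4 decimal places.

0.1834

Let the stationary distribution be π with π = πP and π_1 + π_2 + π_3 + π_4 = 1.
π_1 = 0.32·π_1 + 0.28·π_2 + 0.24·π_3 + 0.44·π_4
π_2 = 0.2·π_1 + 0.16·π_2 + 0.12·π_3 + 0.24·π_4
π_3 = 0.2·π_1 + 0.32·π_2 + 0.28·π_3 + 0.2·π_4
Solving with the normalization constraint gives π = (0.3236, 0.1834, 0.2413, 0.2517).
So the stationary probability of Brand E is 0.1834.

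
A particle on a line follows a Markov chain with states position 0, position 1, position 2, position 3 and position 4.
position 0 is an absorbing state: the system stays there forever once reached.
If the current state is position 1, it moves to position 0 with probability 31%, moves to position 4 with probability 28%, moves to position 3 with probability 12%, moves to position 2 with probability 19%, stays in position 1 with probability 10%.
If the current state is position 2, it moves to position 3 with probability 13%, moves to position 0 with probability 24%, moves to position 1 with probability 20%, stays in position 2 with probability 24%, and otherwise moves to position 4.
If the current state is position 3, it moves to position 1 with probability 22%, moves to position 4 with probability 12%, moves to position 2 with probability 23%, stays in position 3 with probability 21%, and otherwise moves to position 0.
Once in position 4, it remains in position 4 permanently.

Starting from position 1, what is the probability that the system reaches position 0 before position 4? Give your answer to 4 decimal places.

Let h(s) be the probability of absorption at position 0 starting from transient state s. Then h(position 0) = 1 and h(position 4) = 0. By first-step analysis:
h(position 1) = 0.31·1 + 0.1·h(position 1) + 0.19·h(position 2) + 0.12·h(position 3) + 0.28·0
h(position 2) = 0.24·1 + 0.2·h(position 1) + 0.24·h(position 2) + 0.13·h(position 3) + 0.19·0
h(position 3) = 0.22·1 + 0.22·h(position 1) + 0.23·h(position 2) + 0.21·h(position 3) + 0.12·0
Solving: h(position 1) = 0.5415, h(position 2) = 0.5596, h(position 3) = 0.5922.
Starting from position 1, the probability is 0.5415.

0.5415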